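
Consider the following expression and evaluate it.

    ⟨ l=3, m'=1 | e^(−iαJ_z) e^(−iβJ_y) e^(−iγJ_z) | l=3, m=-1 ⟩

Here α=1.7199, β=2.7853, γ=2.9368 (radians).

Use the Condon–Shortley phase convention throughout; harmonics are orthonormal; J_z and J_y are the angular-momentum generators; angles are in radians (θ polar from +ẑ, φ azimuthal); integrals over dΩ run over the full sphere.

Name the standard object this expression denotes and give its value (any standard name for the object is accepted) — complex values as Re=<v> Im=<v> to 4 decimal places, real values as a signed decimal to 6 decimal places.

This is a Wigner D-matrix element — the rotation-matrix element ⟨l m'| R(α,β,γ) |l m⟩ in the angular-momentum basis.
Split into d^3_{1,-1}(β=2.7853) × two z-phases.
c=cos(2.785300/2)=0.177206, s=sin(2.785300/2)=0.984174; N=√[24·2·2·24]=48.000000
Admissible k: 0..2 (factorial args all ≥0)
  k=0: (−1)^2·48.0000/(8)·0.1772^4·0.9842^2 = +0.005731
  k=1: (−1)^3·48.0000/(6)·0.1772^2·0.9842^4 = -0.235685
  k=2: (−1)^4·48.0000/(48)·0.1772^0·0.9842^6 = +0.908722
d^3_{1,-1}(2.7853) = +0.005731 -0.235685 +0.908722 = +0.678768
Phases: e^{-i·(1)·1.7199}=-0.148552-0.988905i, e^{-i·(-1)·2.9368}=-0.979103+0.203364i ⇒ D=+0.235230+0.636704i

Wigner D-matrix element, Re=0.2352 Im=0.6367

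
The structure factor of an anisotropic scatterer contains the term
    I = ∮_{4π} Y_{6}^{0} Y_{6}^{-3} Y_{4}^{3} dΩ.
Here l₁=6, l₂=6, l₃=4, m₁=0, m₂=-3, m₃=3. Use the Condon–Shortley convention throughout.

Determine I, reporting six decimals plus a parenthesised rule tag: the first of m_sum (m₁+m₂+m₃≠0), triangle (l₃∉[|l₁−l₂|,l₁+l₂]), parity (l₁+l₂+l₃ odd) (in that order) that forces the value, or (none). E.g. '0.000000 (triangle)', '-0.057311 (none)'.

Checks pass: Σm=0; 16 even; l₃=4∈[0,12].
(2·6+1)(2·6+1)(2·4+1) = 1521
Δ: 8! 4! 4! / 17! → 1/15315300
sum: t=2:+1/829440 t=3:−1/25920 t=4:+1/9216 t=5:−1/25920 t=6:+1/829440 = 7/207360
3j²(6 6 4; 0 0 0) = Δ·Π!·Σ² = 28/2431  (sign +1)
sum: t=2:+1/207360 t=3:−1/103680 = -1/207360
3j²(6 6 4; 0 -3 3) = Δ·Π!·Σ² = 21/2431  (sign +1)
combine: 4πI² = 1521·28/2431·21/2431 = 5292/34969
take √, sign +1: I = 0.10973960
No selection rule forces the value: the integral is nonzero (none).

0.109740 (none)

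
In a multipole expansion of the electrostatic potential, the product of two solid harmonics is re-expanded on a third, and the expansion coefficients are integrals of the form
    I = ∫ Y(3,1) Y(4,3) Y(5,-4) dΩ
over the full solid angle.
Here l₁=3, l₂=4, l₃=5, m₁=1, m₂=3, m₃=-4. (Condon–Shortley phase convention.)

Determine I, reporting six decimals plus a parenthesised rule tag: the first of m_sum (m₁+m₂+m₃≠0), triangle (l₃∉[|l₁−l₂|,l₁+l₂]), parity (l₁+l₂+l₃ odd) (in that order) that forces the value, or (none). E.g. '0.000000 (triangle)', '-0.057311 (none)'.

0.042401 (none)

Checks pass: Σm=0; 12 even; l₃=5∈[1,7].
(2·3+1)(2·4+1)(2·5+1) = 693
Δ: 2! 4! 6! / 13! → 1/180180
sum: t=0:+1/576 t=1:−1/144 t=2:+1/576 = -1/288
3j²(3 4 5; 0 0 0) = Δ·Π!·Σ² = 20/1001  (sign +1)
sum: t=1:−1/4320 t=2:+1/5760 = -1/17280
3j²(3 4 5; 1 3 -4) = Δ·Π!·Σ² = 7/4290  (sign +1)
combine: 4πI² = 693·20/1001·7/4290 = 42/1859
take √, sign +1: I = 0.04240138
No selection rule forces the value: the integral is nonzero (none).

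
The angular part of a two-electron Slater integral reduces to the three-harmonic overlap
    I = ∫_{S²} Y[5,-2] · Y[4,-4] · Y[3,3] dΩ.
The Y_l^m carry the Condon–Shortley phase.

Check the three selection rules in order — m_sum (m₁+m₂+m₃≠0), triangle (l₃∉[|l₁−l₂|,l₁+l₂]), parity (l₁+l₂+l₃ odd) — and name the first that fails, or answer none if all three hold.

m₁+m₂+m₃ = -2 − 4 + 3 = -3  ✗
triangle: |5−4|=1 ≤ l₃=3 ≤ 5+4=9
parity: l₁+l₂+l₃ = 12 is even

m_sum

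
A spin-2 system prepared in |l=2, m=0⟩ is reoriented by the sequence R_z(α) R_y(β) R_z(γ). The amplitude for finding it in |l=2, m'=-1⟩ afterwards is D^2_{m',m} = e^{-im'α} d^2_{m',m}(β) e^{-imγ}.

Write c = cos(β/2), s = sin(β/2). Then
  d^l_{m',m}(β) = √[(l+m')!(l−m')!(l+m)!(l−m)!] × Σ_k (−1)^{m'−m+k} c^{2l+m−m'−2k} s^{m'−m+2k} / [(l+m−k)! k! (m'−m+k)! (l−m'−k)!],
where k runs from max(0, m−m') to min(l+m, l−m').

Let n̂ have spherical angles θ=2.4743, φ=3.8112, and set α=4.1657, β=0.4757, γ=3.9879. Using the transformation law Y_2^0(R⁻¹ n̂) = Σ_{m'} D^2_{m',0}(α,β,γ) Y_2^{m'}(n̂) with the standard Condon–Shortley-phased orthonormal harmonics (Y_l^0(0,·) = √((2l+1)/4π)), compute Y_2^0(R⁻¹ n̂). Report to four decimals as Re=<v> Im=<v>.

Re=-0.1384 Im=0.0000

Need the full column D^2_{m',0} for m'=−2..2 at α=4.1657, β=0.4757, γ=3.9879.
cos(β/2)=0.971847, sin(β/2)=0.235614
d^2_{-2,0}: single k=2 term ⇒ +0.128432;  D = -0.059013+0.114071i
d^2_{-1,0}: k∈[1..2] ⇒ +0.529748 -0.031137 = +0.498611;  D = -0.259209-0.425939i
d^2_{0,0}: k∈[0..2] ⇒ +0.892054 -0.209728 +0.003082 = +0.685408;  D = +0.685408+0.000000i
d^2_{1,0}: k∈[0..1] ⇒ -0.529748 +0.031137 = -0.498611;  D = +0.259209-0.425939i
d^2_{2,0}: single k=0 term ⇒ +0.128432;  D = -0.059013-0.114071i
Y_2^{m'}(θ=2.4743,φ=3.8112) and Σ D·Y over m':
  (-0.0590+0.1141i)·(+0.0340-0.1440i)  (-0.2592-0.4259i)·(+0.2945-0.2331i)  (+0.6854+0.0000i)·(+0.2684+0.0000i)  (+0.2592-0.4259i)·(-0.2945-0.2331i)  (-0.0590-0.1141i)·(+0.0340+0.1440i)
Y_2^0(R⁻¹ n̂) = -0.138407+0.000000i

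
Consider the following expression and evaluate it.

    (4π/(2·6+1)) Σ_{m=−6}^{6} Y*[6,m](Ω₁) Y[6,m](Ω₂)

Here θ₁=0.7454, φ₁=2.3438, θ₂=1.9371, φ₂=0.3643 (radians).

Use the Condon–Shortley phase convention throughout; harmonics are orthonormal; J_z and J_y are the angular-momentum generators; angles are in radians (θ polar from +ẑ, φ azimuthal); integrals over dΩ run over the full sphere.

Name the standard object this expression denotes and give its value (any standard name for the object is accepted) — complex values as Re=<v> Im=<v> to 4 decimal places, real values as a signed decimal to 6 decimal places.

Legendre polynomial (addition theorem), +0.312617

This sum is the spherical-harmonic addition theorem: it equals the Legendre polynomial P_l(cos γ) of the angle γ between the two directions.
Term-by-term m-sum for l=6 (normalisation 4π/13 = 0.966644):
  m=-6: Y*=0.00349 + 0.04691j  Y=-0.18463 - 0.26137j  product 0.01161 - 0.00957j
  m=-5: Y*=0.11685 - 0.13231j  Y=0.10550 + 0.41195j  product 0.06683 + 0.03418j
  m=-4: Y*=-0.37252 + 0.01848j  Y=0.01263 - 0.11074j  product -0.00266 + 0.04149j
  m=-3: Y*=0.32177 + 0.29869j  Y=0.13876 - 0.26790j  product 0.12467 - 0.04476j
  m=-2: Y*=-0.00335 - 0.13511j  Y=-0.16227 + 0.14481j  product 0.02011 + 0.02144j
  m=-1: Y*=0.22617 - 0.23185j  Y=-0.21813 + 0.08318j  product -0.03005 + 0.06939j
  m=+0: Y*=-0.24019 + 0.00000j  Y=0.23988 + 0.00000j  product -0.05762 + 0.00000j
  m=+1: Y*=-0.22617 - 0.23185j  Y=0.21813 + 0.08318j  product -0.03005 - 0.06939j
  m=+2: Y*=-0.00335 + 0.13511j  Y=-0.16227 - 0.14481j  product 0.02011 - 0.02144j
  m=+3: Y*=-0.32177 + 0.29869j  Y=-0.13876 - 0.26790j  product 0.12467 + 0.04476j
  m=+4: Y*=-0.37252 - 0.01848j  Y=0.01263 + 0.11074j  product -0.00266 - 0.04149j
  m=+5: Y*=-0.11685 - 0.13231j  Y=-0.10550 + 0.41195j  product 0.06683 - 0.03418j
  m=+6: Y*=0.00349 - 0.04691j  Y=-0.18463 + 0.26137j  product 0.01161 + 0.00957j
Accumulated sum 0.32340 - 0.00000j; after 4π/(2l+1) scaling, 0.31262 - 0.00000j ⇒ P_6 = 0.312617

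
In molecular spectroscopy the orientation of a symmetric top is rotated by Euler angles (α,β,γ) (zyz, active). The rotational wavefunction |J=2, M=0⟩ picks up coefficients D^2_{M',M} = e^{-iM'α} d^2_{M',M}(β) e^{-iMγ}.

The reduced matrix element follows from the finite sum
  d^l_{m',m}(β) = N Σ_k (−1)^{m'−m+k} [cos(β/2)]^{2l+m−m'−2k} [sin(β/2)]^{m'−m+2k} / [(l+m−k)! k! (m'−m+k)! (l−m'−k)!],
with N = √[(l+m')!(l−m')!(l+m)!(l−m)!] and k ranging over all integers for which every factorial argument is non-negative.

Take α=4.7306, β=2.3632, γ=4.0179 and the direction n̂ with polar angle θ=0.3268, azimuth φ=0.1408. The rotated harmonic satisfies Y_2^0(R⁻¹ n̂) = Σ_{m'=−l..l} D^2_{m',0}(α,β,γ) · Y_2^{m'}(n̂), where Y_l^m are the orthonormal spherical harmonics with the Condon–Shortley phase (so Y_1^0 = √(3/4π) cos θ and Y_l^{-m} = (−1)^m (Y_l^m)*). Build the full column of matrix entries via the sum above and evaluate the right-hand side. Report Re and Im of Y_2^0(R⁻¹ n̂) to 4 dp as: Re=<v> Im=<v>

Re=0.1508 Im=0.0000

Need the full column D^2_{m',0} for m'=−2..2 at α=4.7306, β=2.3632, γ=4.0179.
cos(β/2)=0.379445, sin(β/2)=0.925214
d^2_{-2,0}: single k=2 term ⇒ +0.301896;  D = -0.301696-0.010993i
d^2_{-1,0}: k∈[1..2] ⇒ +0.123812 -0.736125 = -0.612312;  D = -0.011150+0.612211i
d^2_{0,0}: k∈[0..2] ⇒ +0.020730 -0.492995 +0.732773 = +0.260508;  D = +0.260508+0.000000i
d^2_{1,0}: k∈[0..1] ⇒ -0.123812 +0.736125 = +0.612312;  D = +0.011150+0.612211i
d^2_{2,0}: single k=0 term ⇒ +0.301896;  D = -0.301696+0.010993i
Y_2^{m'}(θ=0.3268,φ=0.1408) and Σ D·Y over m':
  (-0.3017-0.0110i)·(+0.0382-0.0111i)  (-0.0112+0.6122i)·(+0.2325-0.0330i)  (+0.2605+0.0000i)·(+0.5333+0.0000i)  (+0.0112+0.6122i)·(-0.2325-0.0330i)  (-0.3017+0.0110i)·(+0.0382+0.0111i)
Y_2^0(R⁻¹ n̂) = +0.150780+0.000000i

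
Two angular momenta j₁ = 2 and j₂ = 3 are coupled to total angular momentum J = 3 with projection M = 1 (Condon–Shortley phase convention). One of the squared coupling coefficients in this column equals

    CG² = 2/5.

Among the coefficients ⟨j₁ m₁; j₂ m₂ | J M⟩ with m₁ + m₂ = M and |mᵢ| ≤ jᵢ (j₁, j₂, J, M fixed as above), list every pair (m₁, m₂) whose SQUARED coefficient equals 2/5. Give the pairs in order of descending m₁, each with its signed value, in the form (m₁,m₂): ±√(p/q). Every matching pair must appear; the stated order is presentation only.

Admissible pairs with m₁+m₂ = M = 1: (-2,3), (-1,2), (0,1), (1,0), (2,-1)
  (m₁,m₂)=(2,-1): CG² = 2/5, CG = +√(2/5)   ← matches the target
  (m₁,m₂)=(1,0): CG² = 1/30, CG = −√(1/30)
  (m₁,m₂)=(0,1): CG² = 3/20, CG = −√(3/20)
  (m₁,m₂)=(-1,2): CG² = 1/4, CG = +√(1/4)
  (m₁,m₂)=(-2,3): CG² = 1/6, CG = +√(1/6)
Pairs with CG² = 2/5: (2,-1): +√(2/5)

(2,-1): +√(2/5)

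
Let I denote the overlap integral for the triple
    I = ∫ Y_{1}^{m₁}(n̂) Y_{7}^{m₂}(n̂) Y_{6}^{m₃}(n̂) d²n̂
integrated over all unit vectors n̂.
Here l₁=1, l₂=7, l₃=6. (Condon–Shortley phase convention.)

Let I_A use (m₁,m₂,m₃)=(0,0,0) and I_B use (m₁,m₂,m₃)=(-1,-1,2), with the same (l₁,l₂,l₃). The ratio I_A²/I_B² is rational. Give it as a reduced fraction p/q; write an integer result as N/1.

49/15

Shared (l₁,l₂,l₃)=(1,7,6): N and (l;000)² cancel in I_A²/I_B².
A: Δ = 2!·0!·12!/15! = 1/1365; Racah Σ t=1..1: t=1:−1/518400 = -1/518400; ⇒ 3j(1 7 6; 0 0 0)² = 7/195, sgn -1
B: Δ = 2!·0!·12!/15! = 1/1365; Racah Σ t=2..2: t=2:+1/1935360 = 1/1935360; ⇒ 3j(1 7 6; -1 -1 2)² = 1/91, sgn +1
I_A²/I_B² = (7/195)/(1/91) = 49/15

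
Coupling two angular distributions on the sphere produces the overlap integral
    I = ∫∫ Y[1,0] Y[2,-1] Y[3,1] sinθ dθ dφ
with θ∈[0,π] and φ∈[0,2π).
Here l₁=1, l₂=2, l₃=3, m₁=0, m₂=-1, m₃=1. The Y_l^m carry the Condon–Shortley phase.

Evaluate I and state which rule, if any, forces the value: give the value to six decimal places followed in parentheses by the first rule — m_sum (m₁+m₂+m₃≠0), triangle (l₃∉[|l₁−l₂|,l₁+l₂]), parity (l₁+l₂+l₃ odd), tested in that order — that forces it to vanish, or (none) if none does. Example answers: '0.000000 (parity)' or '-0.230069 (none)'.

m-sum 0 ✓  L=6 even ✓  1≤3≤3 ✓
Π(2lᵢ+1) = 3×5×7 = 105
triangle coeff Δ(1,2,3) = 1/105
Σ_t [0,0]: t=0:+1/4 = 1/4
(3j)²=3/35 [(1 2 3; 0 0 0)], sign=-1
Σ_t [0,0]: t=0:+1/6 = 1/6
(3j)²=8/105 [(1 2 3; 0 -1 1)], sign=+1
⇒ 4πI² = 24/35
I = (-1)√(24/35/(4π)) = -0.23359668
No selection rule forces the value: the integral is nonzero (none).

-0.233597 (none)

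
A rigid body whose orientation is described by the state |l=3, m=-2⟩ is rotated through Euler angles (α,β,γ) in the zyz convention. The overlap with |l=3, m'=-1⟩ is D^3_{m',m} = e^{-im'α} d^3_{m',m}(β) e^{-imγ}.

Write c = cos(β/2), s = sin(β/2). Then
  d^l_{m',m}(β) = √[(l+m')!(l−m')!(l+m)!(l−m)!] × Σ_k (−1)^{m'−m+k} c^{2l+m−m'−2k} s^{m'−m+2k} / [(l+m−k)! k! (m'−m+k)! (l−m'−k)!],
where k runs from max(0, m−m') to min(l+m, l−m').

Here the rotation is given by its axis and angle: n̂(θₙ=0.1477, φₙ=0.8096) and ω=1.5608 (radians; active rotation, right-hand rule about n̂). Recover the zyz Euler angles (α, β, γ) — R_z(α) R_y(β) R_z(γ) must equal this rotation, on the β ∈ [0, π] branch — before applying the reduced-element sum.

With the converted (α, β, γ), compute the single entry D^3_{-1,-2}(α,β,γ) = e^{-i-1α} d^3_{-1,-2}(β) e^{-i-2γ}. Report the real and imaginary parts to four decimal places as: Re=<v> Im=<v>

Axis–angle → zyz. n̂ = (sinθₙcosφₙ, sinθₙsinφₙ, cosθₙ) = (+0.101512, +0.106548, +0.989112), ω = 1.5608.
R = I cosω + sinω [n̂]ₓ + (1−cosω) n̂n̂ᵀ gives
  R = [+0.020198, -0.978355, +0.205946; +0.999771, +0.021235, +0.002828; -0.007140, +0.205841, +0.978559]
β = atan2(√(R₁₃²+R₂₃²), R₃₃) = 0.207450; α = atan2(R₂₃, R₁₃) mod 2π = 0.013731; γ = atan2(R₃₂, −R₃₁) mod 2π = 1.536123
D^3_{-1,-2}(0.0137,0.2074,1.5361) = e^{-i·-1·0.0137}·d^3_{-1,-2}(0.2074)·e^{-i·-2·1.5361}. Compute d first:
With c≡cos(β/2)=0.994625 and s≡sin(β/2)=0.103539, N=[2·24·1·120]^{1/2}=75.894664
Admissible k: 0..1 (factorial args all ≥0)
  k=0: (−1)^1·75.8947/(24)·0.9946^5·0.1035^1 = -0.318714
  k=1: (−1)^2·75.8947/(12)·0.9946^3·0.1035^3 = +0.006907
d^3_{-1,-2}(0.2074) = -0.318714 +0.006907 = -0.311807
D = (+0.999906+0.013730i)·(-0.311807)·(-0.997597+0.069291i) = +0.311325-0.017332i

Re=0.3113 Im=-0.0173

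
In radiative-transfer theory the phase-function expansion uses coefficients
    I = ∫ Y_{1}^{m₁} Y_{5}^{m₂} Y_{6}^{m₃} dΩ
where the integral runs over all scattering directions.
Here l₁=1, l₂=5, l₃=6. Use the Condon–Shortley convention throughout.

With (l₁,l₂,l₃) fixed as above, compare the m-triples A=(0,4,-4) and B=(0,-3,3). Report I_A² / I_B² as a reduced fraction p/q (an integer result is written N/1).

Same 1,5,6: normalisation and zero-m 3j drop out of the ratio.
A: Δ: 0! 2! 10! / 13! → 1/858; sum: t=0:+1/362880 = 1/362880; 3j²(1 5 6; 0 4 -4) = Δ·Π!·Σ² = 10/429  (sign +1)
B: Δ: 0! 2! 10! / 13! → 1/858; sum: t=0:+1/80640 = 1/80640; 3j²(1 5 6; 0 -3 3) = Δ·Π!·Σ² = 9/286  (sign -1)
I_A²/I_B² = (10/429)/(9/286) = 20/27

20/27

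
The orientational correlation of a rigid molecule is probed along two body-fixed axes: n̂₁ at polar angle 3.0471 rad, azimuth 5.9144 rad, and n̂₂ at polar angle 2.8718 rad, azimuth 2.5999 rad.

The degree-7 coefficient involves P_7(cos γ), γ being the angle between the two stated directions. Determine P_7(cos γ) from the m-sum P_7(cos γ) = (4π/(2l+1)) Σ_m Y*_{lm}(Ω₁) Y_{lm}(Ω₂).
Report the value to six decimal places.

Term-by-term m-sum for l=7 (normalisation 4π/15 = 0.837758):
  [-7]  conj(Y_{7,-7})(Ω₁) = -0.00000 - 0.00000j ; Y_{7,-7}(Ω₂) = 0.00004 + 0.00003j ; Δ = -0.00000 - 0.00000j
  [-6]  conj(Y_{7,-6})(Ω₁) = 0.00000 + 0.00000j ; Y_{7,-6}(Ω₂) = 0.00064 + 0.00007j ; Δ = 0.00000 + 0.00000j
  [-5]  conj(Y_{7,-5})(Ω₁) = -0.00001 - 0.00003j ; Y_{7,-5}(Ω₂) = 0.00496 - 0.00229j ; Δ = -0.00000 - 0.00000j
  [-4]  conj(Y_{7,-4})(Ω₁) = -0.00005 + 0.00057j ; Y_{7,-4}(Ω₂) = 0.01819 - 0.02681j ; Δ = 0.00001 + 0.00001j
  [-3]  conj(Y_{7,-3})(Ω₁) = 0.00325 - 0.00648j ; Y_{7,-3}(Ω₂) = 0.00740 - 0.13615j ; Δ = -0.00086 - 0.00049j
  [-2]  conj(Y_{7,-2})(Ω₁) = -0.04766 + 0.04331j ; Y_{7,-2}(Ω₂) = -0.18172 - 0.34282j ; Δ = 0.02351 + 0.00847j
  [-1]  conj(Y_{7,-1})(Ω₁) = 0.33851 - 0.13082j ; Y_{7,-1}(Ω₂) = -0.54198 - 0.32612j ; Δ = -0.22613 - 0.03949j
  [+0]  conj(Y_{7,0})(Ω₁) = -0.96014 + 0.00000j ; Y_{7,0}(Ω₂) = -0.23031 + 0.00000j ; Δ = 0.22113 + 0.00000j
  [+1]  conj(Y_{7,1})(Ω₁) = -0.33851 - 0.13082j ; Y_{7,1}(Ω₂) = 0.54198 - 0.32612j ; Δ = -0.22613 + 0.03949j
  [+2]  conj(Y_{7,2})(Ω₁) = -0.04766 - 0.04331j ; Y_{7,2}(Ω₂) = -0.18172 + 0.34282j ; Δ = 0.02351 - 0.00847j
  [+3]  conj(Y_{7,3})(Ω₁) = -0.00325 - 0.00648j ; Y_{7,3}(Ω₂) = -0.00740 - 0.13615j ; Δ = -0.00086 + 0.00049j
  [+4]  conj(Y_{7,4})(Ω₁) = -0.00005 - 0.00057j ; Y_{7,4}(Ω₂) = 0.01819 + 0.02681j ; Δ = 0.00001 - 0.00001j
  [+5]  conj(Y_{7,5})(Ω₁) = 0.00001 - 0.00003j ; Y_{7,5}(Ω₂) = -0.00496 - 0.00229j ; Δ = -0.00000 + 0.00000j
  [+6]  conj(Y_{7,6})(Ω₁) = 0.00000 - 0.00000j ; Y_{7,6}(Ω₂) = 0.00064 - 0.00007j ; Δ = 0.00000 - 0.00000j
  [+7]  conj(Y_{7,7})(Ω₁) = 0.00000 - 0.00000j ; Y_{7,7}(Ω₂) = -0.00004 + 0.00003j ; Δ = -0.00000 + 0.00000j
Accumulated sum -0.18579 - 0.00000j; after 4π/(2l+1) scaling, -0.15565 - 0.00000j ⇒ P_7 = -0.155650

-0.155650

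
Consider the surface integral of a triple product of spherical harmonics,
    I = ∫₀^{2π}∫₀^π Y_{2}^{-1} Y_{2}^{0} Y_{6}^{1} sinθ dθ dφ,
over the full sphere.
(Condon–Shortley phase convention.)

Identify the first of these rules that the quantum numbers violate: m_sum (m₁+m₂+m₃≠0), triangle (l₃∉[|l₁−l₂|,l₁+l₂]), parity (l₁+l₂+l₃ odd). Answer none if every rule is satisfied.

m₁+m₂+m₃ = -1 + 0 + 1 = 0  ✓
triangle: need |l₁−l₂| ≤ l₃ ≤ l₁+l₂ = [0,4]; l₃=6 is outside  ✗
parity: l₁+l₂+l₃ = 10 is even

triangle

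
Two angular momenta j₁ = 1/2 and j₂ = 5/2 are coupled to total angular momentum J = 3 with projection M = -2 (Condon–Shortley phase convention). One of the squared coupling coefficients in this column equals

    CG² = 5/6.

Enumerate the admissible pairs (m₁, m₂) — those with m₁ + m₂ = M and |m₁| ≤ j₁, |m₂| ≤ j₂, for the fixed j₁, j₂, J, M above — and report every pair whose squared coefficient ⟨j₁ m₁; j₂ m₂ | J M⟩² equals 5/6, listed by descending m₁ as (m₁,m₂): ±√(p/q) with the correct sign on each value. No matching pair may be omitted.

(-1/2,-3/2): +√(5/6)

Admissible pairs with m₁+m₂ = M = -2: (-1/2,-3/2), (1/2,-5/2)
  (m₁,m₂)=(1/2,-5/2): CG² = 1/6, CG = +√(1/6)
  (m₁,m₂)=(-1/2,-3/2): CG² = 5/6, CG = +√(5/6)   ← matches the target
Pairs with CG² = 5/6: (-1/2,-3/2): +√(5/6)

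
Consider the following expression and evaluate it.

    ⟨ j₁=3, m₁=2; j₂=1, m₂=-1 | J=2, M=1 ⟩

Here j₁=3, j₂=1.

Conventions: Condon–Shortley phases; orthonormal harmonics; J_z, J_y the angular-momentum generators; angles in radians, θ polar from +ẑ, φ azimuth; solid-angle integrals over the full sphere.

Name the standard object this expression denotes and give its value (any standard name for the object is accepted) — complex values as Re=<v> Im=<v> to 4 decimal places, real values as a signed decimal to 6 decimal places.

This is a Clebsch–Gordan (vector-coupling) coefficient.
j₁+j₂−J=2  J+j₁−j₂=4  J−j₁+j₂=0  j₁+j₂+J+1=7
(j₁±m₁, j₂±m₂, J±M) = (5,1,0,2,3,1)
P² = 480/7
sum k=0..0:
  [0] +1/12 = 1/12
S = 1/12
C² = P²·S² = 10/21 ; C = +0.690066

Clebsch–Gordan coefficient, +√(10/21) ≈ +0.690066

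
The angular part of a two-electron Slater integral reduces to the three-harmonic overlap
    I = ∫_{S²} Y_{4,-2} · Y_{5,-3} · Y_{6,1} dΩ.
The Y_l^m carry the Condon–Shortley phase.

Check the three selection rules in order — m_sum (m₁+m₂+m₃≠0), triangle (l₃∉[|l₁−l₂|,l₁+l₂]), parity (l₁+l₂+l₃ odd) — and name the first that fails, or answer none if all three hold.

m_sum

azimuthal sum: -2 − 3 + 1 = -4  ✗
1 ≤ 6 ≤ 9 (triangle on l)
L = 4 + 5 + 6 = 15 (odd)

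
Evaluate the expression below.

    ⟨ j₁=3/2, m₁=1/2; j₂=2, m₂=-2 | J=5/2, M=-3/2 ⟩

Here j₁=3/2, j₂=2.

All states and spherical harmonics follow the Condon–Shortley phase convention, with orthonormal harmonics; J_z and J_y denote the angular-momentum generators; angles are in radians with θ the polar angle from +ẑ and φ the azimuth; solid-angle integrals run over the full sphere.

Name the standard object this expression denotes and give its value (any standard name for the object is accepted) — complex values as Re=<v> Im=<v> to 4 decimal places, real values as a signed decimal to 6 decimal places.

This is a Clebsch–Gordan (vector-coupling) coefficient.
triangle: 1!*2!*3!/7! = 12/5040
(j±m)!: 2!*1!*0!*4!*1!*4! = 1152
prefactor² = (2J+1)*Δ*N² = 576/35
  k=0: +1/(0!*1!*1!*0!*1!*3!) = 1/6
Σ = 1/6  ⇒  CG² = 576/35*(1/6)² = 16/35
CG = +√(16/35) = +0.676123

Clebsch–Gordan coefficient, +√(16/35) ≈ +0.676123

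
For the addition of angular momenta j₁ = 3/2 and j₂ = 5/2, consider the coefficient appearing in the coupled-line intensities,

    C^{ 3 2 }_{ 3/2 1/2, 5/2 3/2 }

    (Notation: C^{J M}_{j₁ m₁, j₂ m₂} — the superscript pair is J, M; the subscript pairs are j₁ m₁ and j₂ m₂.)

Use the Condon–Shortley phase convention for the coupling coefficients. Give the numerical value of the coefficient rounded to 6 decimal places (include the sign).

√[7·1!2!4!/8! · 2!1!4!1!5!1!] = √(48)
  +(−1)^0/∏(0,1,1,4,1,0)! = 1/24  (running 1/24)
  +(−1)^1/∏(1,0,0,3,2,1)! = -1/12  (running -1/24)
⟨..|..⟩ = √(48)·(-1/24) = -0.288675

-0.288675  (= −√(1/12))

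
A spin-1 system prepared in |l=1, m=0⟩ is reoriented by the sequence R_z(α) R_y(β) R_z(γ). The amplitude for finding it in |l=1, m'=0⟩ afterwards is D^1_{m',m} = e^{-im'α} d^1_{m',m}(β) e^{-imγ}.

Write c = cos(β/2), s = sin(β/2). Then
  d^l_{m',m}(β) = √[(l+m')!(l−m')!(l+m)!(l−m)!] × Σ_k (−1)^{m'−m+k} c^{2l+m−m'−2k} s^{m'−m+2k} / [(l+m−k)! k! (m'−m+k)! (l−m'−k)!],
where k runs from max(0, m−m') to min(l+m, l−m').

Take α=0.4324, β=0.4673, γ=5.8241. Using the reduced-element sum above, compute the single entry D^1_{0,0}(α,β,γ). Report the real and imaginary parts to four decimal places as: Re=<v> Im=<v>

Re=0.8928 Im=0.0000

D^1_{0,0}(0.4324,0.4673,5.8241) = e^{-i·0·0.4324}·d^1_{0,0}(0.4673)·e^{-i·0·5.8241}. Compute d first:
c=cos(0.467300/2)=0.972828, s=sin(0.467300/2)=0.231530; N=√[1·1·1·1]=1.000000
k∈{0,1} keeps every argument non-negative
  k=0: (−1)^0·1.0000/(1)·0.9728^2·0.2315^0 = +0.946394
  k=1: (−1)^1·1.0000/(1)·0.9728^0·0.2315^2 = -0.053606
d^1_{0,0}(0.4673) = +0.946394 -0.053606 = +0.892788
D = (+1.000000+0.000000i)·(+0.892788)·(+1.000000+0.000000i) = +0.892788+0.000000i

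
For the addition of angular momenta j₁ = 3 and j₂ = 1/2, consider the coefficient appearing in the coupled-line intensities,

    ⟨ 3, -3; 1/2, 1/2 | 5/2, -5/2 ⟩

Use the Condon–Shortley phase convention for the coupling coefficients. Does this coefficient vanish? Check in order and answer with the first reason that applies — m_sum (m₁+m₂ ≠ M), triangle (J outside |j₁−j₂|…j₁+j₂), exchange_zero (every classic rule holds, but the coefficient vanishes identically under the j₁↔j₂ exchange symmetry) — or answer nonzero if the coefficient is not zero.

nonzero

m-sum: m₁+m₂ = -3+1/2 = -5/2, M = -5/2  ✓
triangle: |j₁−j₂| = 5/2 ≤ J = 5/2 ≤ j₁+j₂ = 7/2  ✓
exchange: j₁≠j₂ or m₁≠m₂ — the exchange symmetry imposes no constraint here
value check: CG = −√(6/7) = -0.925820 ≠ 0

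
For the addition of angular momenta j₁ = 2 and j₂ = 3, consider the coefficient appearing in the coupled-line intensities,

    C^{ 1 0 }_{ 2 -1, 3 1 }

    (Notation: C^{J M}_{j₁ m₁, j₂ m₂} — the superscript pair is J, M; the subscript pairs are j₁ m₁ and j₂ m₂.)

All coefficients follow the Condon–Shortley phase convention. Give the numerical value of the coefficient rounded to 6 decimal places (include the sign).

-0.478091  (= −√(8/35))

triangle: 4!·0!·2!/7! = 48/5040
(j±m)!: 1!·3!·4!·2!·1!·1! = 288
prefactor² = (2J+1)·Δ·N² = 288/35
  k=3: −1/(3!·1!·0!·1!·0!·1!) = -1/6
Σ = -1/6  ⇒  CG² = 288/35·(-1/6)² = 8/35
CG = −√(8/35) = -0.478091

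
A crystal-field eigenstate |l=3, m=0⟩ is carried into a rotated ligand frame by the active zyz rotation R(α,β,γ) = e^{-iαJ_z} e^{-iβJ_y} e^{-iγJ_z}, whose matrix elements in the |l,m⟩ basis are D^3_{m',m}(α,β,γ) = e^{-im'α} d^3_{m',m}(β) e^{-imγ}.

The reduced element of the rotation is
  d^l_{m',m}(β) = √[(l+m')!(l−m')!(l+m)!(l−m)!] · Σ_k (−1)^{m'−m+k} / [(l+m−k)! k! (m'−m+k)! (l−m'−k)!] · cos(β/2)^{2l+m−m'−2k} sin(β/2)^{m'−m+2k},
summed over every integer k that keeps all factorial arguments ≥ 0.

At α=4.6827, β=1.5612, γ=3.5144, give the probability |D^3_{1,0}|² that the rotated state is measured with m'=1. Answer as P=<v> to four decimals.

P=0.1873

Split into d^3_{1,0}(β=1.5612) × two z-phases.
With c≡cos(β/2)=0.710491 and s≡sin(β/2)=0.703706, N=[24·2·6·6]^{1/2}=41.569219
The bounds max(0,m−m')=0 and min(l+m,l−m')=2 give 3 terms
  k=0: (−1)^1·41.5692/(12)·0.7105^5·0.7037^1 = -0.441343
  k=1: (−1)^2·41.5692/(4)·0.7105^3·0.7037^3 = +1.298859
  k=2: (−1)^3·41.5692/(12)·0.7105^1·0.7037^5 = -0.424722
d^3_{1,0}(1.5612) = -0.441343 +1.298859 -0.424722 = +0.432793
|D^3_{1,0}|² = |d^3_{1,0}(β)|² = (+0.432793)² = 0.187310 (the z-rotation phases have unit modulus)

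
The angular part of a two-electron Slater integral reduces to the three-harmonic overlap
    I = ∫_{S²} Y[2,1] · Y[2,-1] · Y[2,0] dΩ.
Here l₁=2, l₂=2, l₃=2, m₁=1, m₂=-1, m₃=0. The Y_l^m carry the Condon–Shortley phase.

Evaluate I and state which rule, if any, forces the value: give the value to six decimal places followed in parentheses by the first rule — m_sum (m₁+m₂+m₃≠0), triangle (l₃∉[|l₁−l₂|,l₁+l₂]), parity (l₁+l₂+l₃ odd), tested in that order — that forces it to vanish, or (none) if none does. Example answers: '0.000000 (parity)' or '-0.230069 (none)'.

-0.090112 (none)

Checks pass: Σm=0; 6 even; l₃=2∈[0,4].
(2·2+1)(2·2+1)(2·2+1) = 125
Δ: 2! 2! 2! / 7! → 1/630
sum: t=0:+1/8 t=1:−1/1 t=2:+1/8 = -3/4
3j²(2 2 2; 0 0 0) = Δ·Π!·Σ² = 2/35  (sign -1)
sum: t=0:+1/2 t=1:−1/4 = 1/4
3j²(2 2 2; 1 -1 0) = Δ·Π!·Σ² = 1/70  (sign +1)
combine: 4πI² = 125·2/35·1/70 = 5/49
take √, sign -1: I = -0.09011188
No selection rule forces the value: the integral is nonzero (none).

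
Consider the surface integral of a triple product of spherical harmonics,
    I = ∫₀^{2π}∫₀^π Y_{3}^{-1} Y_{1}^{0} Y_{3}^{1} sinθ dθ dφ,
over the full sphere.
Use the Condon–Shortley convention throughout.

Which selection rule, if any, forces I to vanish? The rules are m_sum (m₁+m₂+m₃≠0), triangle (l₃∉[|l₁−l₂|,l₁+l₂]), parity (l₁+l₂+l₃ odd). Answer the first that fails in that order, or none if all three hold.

m₁+m₂+m₃ = -1 + 0 + 1 = 0  ✓
triangle: |3−1|=2 ≤ l₃=3 ≤ 3+1=4  ✓
parity: l₁+l₂+l₃ = 7 is odd  ✗

parity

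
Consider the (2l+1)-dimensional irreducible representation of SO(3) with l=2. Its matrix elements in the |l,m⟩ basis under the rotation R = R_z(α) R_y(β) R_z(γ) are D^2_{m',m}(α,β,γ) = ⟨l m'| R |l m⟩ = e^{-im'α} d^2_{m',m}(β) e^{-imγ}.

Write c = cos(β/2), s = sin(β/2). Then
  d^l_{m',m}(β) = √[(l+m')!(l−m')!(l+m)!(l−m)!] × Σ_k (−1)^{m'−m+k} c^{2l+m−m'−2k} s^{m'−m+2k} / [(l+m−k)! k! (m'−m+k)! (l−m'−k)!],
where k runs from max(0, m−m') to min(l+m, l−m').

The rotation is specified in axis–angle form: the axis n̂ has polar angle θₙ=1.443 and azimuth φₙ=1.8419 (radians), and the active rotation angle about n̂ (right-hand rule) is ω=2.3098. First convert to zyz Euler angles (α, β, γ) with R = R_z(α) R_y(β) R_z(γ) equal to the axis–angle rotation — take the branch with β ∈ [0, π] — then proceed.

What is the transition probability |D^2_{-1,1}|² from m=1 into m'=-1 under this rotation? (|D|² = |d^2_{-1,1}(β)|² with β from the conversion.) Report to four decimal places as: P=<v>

P=0.0581

Axis–angle → zyz. n̂ = (sinθₙcosφₙ, sinθₙsinφₙ, cosθₙ) = (-0.265611, +0.955619, +0.127449), ω = 2.3098.
R = I cosω + sinω [n̂]ₓ + (1−cosω) n̂n̂ᵀ gives
  R = [-0.555484, -0.518988, +0.649683; -0.330584, +0.854748, +0.400150; -0.762989, +0.007502, -0.646368]
β = atan2(√(R₁₃²+R₂₃²), R₃₃) = 2.273611; α = atan2(R₂₃, R₁₃) mod 2π = 0.552040; γ = atan2(R₃₂, −R₃₁) mod 2π = 0.009832
First d^2_{-1,1}(β=2.2736), then the phase factors e^{-i(-1)α} and e^{-i(1)γ}:
With c≡cos(β/2)=0.420495 and s≡sin(β/2)=0.907295, N=[1·6·6·1]^{1/2}=6.000000
k: max(0,(1)−(-1))=2 … min(2+(1),2−(-1))=3
  k=2: (−1)^0·6.0000/(2)·0.4205^2·0.9073^2 = +0.436656
  k=3: (−1)^1·6.0000/(6)·0.4205^0·0.9073^4 = -0.677632
d^2_{-1,1}(2.2736) = +0.436656 -0.677632 = -0.240976
|D^2_{-1,1}|² = |d^2_{-1,1}(β)|² = (-0.240976)² = 0.058069 (the z-rotation phases have unit modulus)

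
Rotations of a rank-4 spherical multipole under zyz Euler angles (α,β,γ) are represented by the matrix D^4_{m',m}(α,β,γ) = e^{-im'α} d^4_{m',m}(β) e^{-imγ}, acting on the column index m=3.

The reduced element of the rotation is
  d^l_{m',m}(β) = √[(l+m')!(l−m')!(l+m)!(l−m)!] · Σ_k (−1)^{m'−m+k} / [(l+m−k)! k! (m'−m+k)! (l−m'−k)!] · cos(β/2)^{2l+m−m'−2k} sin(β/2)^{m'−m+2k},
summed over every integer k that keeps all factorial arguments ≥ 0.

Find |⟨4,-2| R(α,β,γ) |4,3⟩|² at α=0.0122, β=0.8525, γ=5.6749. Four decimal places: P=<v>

First d^4_{-2,3}(β=0.8525), then the phase factors e^{-i(-2)α} and e^{-i(3)γ}:
Half-angle: c=0.910523, s=0.413459. N=√(2·720·5040·1)=2693.993318
Admissible k: 5..6 (factorial args all ≥0)
  k=5: (−1)^0·2693.9933/(240)·0.9105^3·0.4135^5 = +0.102381
  k=6: (−1)^1·2693.9933/(720)·0.9105^1·0.4135^7 = -0.007037
d^4_{-2,3}(0.8525) = +0.102381 -0.007037 = +0.095344
|D^4_{-2,3}|² = |d^4_{-2,3}(β)|² = (+0.095344)² = 0.009091 (the z-rotation phases have unit modulus)

P=0.0091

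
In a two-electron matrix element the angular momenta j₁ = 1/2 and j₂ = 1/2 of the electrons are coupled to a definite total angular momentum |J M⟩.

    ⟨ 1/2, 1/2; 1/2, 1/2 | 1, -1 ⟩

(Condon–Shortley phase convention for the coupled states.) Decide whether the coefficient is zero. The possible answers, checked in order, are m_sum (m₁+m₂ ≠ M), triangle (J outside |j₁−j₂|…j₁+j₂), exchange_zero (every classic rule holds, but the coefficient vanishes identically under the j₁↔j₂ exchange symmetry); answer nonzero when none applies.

m_sum

m-sum: m₁+m₂ = 1/2+1/2 = 1, M = -1  ✗ ⇒ coefficient is 0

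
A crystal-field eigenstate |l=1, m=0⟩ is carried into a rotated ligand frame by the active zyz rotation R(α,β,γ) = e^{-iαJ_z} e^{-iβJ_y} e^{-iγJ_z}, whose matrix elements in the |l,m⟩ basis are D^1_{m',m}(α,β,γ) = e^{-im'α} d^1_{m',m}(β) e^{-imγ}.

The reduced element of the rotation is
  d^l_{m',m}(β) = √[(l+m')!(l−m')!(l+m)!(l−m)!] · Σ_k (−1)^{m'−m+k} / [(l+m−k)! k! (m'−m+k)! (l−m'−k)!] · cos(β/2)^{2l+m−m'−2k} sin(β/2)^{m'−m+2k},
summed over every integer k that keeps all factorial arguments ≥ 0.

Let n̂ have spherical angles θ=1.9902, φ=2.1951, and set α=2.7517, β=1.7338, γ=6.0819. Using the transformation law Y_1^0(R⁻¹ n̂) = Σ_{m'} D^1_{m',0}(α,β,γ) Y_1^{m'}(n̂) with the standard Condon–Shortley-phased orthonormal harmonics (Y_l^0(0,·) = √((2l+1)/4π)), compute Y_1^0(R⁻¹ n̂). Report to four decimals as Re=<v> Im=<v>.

Need the full column D^1_{m',0} for m'=−1..1 at α=2.7517, β=1.7338, γ=6.0819.
cos(β/2)=0.647193, sin(β/2)=0.762326
d^1_{-1,0}: single k=1 term ⇒ +0.697734;  D = -0.645369+0.265201i
d^1_{0,0}: k∈[0..1] ⇒ +0.418859 -0.581141 = -0.162283;  D = -0.162283+0.000000i
d^1_{1,0}: single k=0 term ⇒ -0.697734;  D = +0.645369+0.265201i
Y_1^{m'}(θ=1.9902,φ=2.1951) and Σ D·Y over m':
  (-0.6454+0.2652i)·(-0.1844-0.2560i)  (-0.1623+0.0000i)·(-0.1990+0.0000i)  (+0.6454+0.2652i)·(+0.1844-0.2560i)
Y_1^0(R⁻¹ n̂) = +0.406163+0.000000i

Re=0.4062 Im=0.0000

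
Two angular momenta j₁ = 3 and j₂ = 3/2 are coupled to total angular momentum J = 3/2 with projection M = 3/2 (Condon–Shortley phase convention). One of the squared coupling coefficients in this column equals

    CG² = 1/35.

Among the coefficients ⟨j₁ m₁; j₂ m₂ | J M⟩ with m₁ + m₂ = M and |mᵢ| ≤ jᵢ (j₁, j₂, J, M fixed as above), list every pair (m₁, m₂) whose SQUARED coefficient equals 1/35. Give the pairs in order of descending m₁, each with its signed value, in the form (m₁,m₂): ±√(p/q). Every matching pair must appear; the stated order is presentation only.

(0,3/2): −√(1/35)

Admissible pairs with m₁+m₂ = M = 3/2: (0,3/2), (1,1/2), (2,-1/2), (3,-3/2)
  (m₁,m₂)=(3,-3/2): CG² = 4/7, CG = +√(4/7)
  (m₁,m₂)=(2,-1/2): CG² = 2/7, CG = −√(2/7)
  (m₁,m₂)=(1,1/2): CG² = 4/35, CG = +√(4/35)
  (m₁,m₂)=(0,3/2): CG² = 1/35, CG = −√(1/35)   ← matches the target
Pairs with CG² = 1/35: (0,3/2): −√(1/35)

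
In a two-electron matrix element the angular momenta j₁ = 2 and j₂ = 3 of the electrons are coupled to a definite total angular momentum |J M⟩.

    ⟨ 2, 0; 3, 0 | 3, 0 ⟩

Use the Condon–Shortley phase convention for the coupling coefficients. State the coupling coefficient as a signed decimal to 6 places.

triangle: 2!×2!×4!/9! = 96/362880
(j±m)!: 2!×2!×3!×3!×3!×3! = 5184
prefactor² = (2J+1)×Δ×N² = 48/5
  k=0: +1/(0!×2!×2!×3!×0!×1!) = 1/24
  k=1: −1/(1!×1!×1!×2!×1!×2!) = -1/4
  k=2: +1/(2!×0!×0!×1!×2!×3!) = 1/24
Σ = -1/6  ⇒  CG² = 48/5×(-1/6)² = 4/15
CG = −√(4/15) = -0.516398

−√(4/15) = -0.516398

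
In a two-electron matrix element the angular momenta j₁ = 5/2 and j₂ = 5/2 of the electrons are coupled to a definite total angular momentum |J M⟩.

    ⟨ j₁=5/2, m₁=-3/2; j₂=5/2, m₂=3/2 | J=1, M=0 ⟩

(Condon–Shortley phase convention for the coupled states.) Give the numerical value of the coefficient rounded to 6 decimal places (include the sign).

−√(9/70) ≈ -0.358569

j₁+j₂−J=4  J+j₁−j₂=1  J−j₁+j₂=1  j₁+j₂+J+1=7
(j₁±m₁, j₂±m₂, J±M) = (1,4,4,1,1,1)
P² = 288/35
sum k=3..4:
  [3] −1/6 = -1/6
  [4] +1/24 = 1/24
S = -1/8
C² = P²·S² = 9/70 ; C = -0.358569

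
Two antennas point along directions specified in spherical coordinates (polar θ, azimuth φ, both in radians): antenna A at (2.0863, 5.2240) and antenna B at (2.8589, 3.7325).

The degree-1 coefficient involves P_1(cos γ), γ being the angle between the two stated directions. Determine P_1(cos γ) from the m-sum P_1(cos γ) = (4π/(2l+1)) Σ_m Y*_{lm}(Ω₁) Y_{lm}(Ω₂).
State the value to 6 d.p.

0.492630

Term-by-term m-sum for l=1 (normalisation 4π/3 = 4.188790):
  term(m=-1) = +0.002295+0.028878i   from Y*(Ω₁)=+0.147166-0.262106i, Y(Ω₂)=-0.080032+0.053691i
  term(m=+0) = +0.113017+0.000000i   from Y*(Ω₁)=-0.240868-0.000000i, Y(Ω₂)=-0.469209+0.000000i
  term(m=+1) = +0.002295-0.028878i   from Y*(Ω₁)=-0.147166-0.262106i, Y(Ω₂)=+0.080032+0.053691i
Accumulated sum +0.117607+0.000000i; after 4π/(2l+1) scaling, +0.492630+0.000000i ⇒ P_1 = 0.492630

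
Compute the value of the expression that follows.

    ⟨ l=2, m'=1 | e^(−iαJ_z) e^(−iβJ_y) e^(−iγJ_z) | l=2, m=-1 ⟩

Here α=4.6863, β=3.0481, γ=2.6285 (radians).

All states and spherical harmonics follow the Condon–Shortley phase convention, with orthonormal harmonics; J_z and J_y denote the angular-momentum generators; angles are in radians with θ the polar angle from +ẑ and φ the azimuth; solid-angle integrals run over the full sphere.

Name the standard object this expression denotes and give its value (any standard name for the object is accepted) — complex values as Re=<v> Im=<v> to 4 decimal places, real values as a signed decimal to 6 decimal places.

This is a Wigner D-matrix element — the rotation-matrix element ⟨l m'| R(α,β,γ) |l m⟩ in the angular-momentum basis.
D^2_{1,-1}(4.6863,3.0481,2.6285) = e^{-i·1·4.6863}·d^2_{1,-1}(3.0481)·e^{-i·-1·2.6285}. Compute d first:
c=cos(3.048100/2)=0.046729, s=sin(3.048100/2)=0.998908; N=√[6·1·1·6]=6.000000
Admissible k: 0..1 (factorial args all ≥0)
  k=0: (−1)^2·6.0000/(2)·0.0467^2·0.9989^2 = +0.006537
  k=1: (−1)^3·6.0000/(6)·0.0467^0·0.9989^4 = -0.995638
d^2_{1,-1}(3.0481) = +0.006537 -0.995638 = -0.989101
Phases: e^{-i·(1)·4.6863}=-0.026086+0.999660i, e^{-i·(-1)·2.6285}=-0.871231+0.490874i ⇒ D=+0.462879+0.874107i

Wigner D-matrix element, Re=0.4629 Im=0.8741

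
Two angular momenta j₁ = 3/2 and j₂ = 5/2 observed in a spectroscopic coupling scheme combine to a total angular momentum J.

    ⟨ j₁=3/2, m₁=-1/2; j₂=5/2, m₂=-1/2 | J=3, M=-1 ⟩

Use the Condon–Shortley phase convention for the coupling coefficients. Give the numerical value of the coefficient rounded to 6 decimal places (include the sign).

j₁+j₂−J=1  J+j₁−j₂=2  J−j₁+j₂=4  j₁+j₂+J+1=8
(j₁±m₁, j₂±m₂, J±M) = (1,2,2,3,2,4)
P² = 48/5
sum k=0..1:
  [0] +1/8 = 1/8
  [1] −1/6 = -1/6
S = -1/24
C² = P²·S² = 1/60 ; C = -0.129099

-0.129099  (= −√(1/60))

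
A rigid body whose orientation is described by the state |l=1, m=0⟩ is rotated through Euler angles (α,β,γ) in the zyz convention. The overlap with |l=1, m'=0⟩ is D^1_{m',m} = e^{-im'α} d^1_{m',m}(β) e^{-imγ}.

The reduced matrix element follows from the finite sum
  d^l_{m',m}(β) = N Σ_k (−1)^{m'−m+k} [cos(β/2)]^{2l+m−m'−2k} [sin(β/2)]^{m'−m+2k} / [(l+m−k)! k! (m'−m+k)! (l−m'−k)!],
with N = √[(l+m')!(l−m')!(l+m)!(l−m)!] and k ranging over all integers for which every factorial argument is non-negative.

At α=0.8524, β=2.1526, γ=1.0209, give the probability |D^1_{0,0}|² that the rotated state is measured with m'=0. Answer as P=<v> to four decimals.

Split into d^1_{0,0}(β=2.1526) × two z-phases.
c=cos(2.152600/2)=0.474588, s=sin(2.152600/2)=0.880208; N=√[1·1·1·1]=1.000000
Admissible k: 0..1 (factorial args all ≥0)
  k=0: (−1)^0·1.0000/(1)·0.4746^2·0.8802^0 = +0.225234
  k=1: (−1)^1·1.0000/(1)·0.4746^0·0.8802^2 = -0.774766
d^1_{0,0}(2.1526) = +0.225234 -0.774766 = -0.549532
|D^1_{0,0}|² = |d^1_{0,0}(β)|² = (-0.549532)² = 0.301985 (the z-rotation phases have unit modulus)

P=0.3020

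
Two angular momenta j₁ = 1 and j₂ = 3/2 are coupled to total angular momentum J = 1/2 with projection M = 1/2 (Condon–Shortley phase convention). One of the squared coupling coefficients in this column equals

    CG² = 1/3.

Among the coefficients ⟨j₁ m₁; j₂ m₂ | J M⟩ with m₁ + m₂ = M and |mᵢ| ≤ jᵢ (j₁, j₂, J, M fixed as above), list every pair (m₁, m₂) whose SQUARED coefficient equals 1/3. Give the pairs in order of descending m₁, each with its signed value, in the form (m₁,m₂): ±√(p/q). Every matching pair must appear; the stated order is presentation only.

(0,1/2): −√(1/3)

Admissible pairs with m₁+m₂ = M = 1/2: (-1,3/2), (0,1/2), (1,-1/2)
  (m₁,m₂)=(1,-1/2): CG² = 1/6, CG = +√(1/6)
  (m₁,m₂)=(0,1/2): CG² = 1/3, CG = −√(1/3)   ← matches the target
  (m₁,m₂)=(-1,3/2): CG² = 1/2, CG = +√(1/2)
Pairs with CG² = 1/3: (0,1/2): −√(1/3)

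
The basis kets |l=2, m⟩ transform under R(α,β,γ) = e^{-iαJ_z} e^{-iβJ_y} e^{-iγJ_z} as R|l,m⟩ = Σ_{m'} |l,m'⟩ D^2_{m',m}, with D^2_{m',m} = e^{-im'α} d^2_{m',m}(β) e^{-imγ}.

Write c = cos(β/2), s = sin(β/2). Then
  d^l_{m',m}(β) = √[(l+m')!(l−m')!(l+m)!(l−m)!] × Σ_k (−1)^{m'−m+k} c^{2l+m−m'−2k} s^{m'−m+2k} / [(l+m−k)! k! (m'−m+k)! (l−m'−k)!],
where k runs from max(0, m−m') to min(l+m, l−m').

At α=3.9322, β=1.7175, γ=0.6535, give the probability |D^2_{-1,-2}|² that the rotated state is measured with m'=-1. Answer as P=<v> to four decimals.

P=0.1784

D^2_{-1,-2}(3.9322,1.7175,0.6535) = e^{-i·-1·3.9322}·d^2_{-1,-2}(1.7175)·e^{-i·-2·0.6535}. Compute d first:
c=cos(1.717500/2)=0.653384, s=sin(1.717500/2)=0.757026; N=√[1·6·1·24]=12.000000
The bounds max(0,m−m')=0 and min(l+m,l−m')=0 give 1 term
  k=0: (−1)^1·12.0000/(6)·0.6534^3·0.7570^1 = -0.422325
d^2_{-1,-2}(1.7175) = -0.422325
|D^2_{-1,-2}|² = |d^2_{-1,-2}(β)|² = (-0.422325)² = 0.178359 (the z-rotation phases have unit modulus)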